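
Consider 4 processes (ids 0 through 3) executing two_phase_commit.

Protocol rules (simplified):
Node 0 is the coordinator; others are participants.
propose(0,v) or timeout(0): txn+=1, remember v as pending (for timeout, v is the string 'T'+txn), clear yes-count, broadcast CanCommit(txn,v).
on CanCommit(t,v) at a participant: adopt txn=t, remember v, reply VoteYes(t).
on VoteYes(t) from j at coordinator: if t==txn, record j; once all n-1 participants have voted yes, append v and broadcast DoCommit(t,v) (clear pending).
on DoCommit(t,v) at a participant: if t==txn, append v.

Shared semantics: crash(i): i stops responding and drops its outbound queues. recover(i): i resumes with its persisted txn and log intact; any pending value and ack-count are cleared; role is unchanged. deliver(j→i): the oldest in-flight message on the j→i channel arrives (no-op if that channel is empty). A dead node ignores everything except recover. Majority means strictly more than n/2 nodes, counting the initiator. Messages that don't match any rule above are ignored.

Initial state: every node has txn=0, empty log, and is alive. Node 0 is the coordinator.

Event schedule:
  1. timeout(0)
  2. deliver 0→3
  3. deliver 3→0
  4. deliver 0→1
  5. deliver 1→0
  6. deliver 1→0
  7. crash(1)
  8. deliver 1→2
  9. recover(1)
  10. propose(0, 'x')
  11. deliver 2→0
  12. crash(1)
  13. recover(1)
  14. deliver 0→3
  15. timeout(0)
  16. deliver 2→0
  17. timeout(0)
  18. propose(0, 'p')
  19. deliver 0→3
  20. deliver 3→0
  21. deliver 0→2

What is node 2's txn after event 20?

0

1. timeout(0):  <0:coor t1 ->
2. deliver 0→3:  <3:part t1 ->
3. deliver 3→0:  nop
4. deliver 0→1:  <1:part t1 ->
5. deliver 1→0:  nop
6. deliver 1→0:  nop
7. crash(1):  <1:✗part t1 ->
8. deliver 1→2:  nop
9. recover(1):  <1:part t1 ->
10. propose(0,'x'):  <0:coor t2 ->
11. deliver 2→0:  nop
12. crash(1):  <1:✗part t1 ->
13. recover(1):  <1:part t1 ->
14. deliver 0→3:  <3:part t2 ->
15. timeout(0):  <0:coor t3 ->
16. deliver 2→0:  nop
17. timeout(0):  <0:coor t4 ->
18. propose(0,'p'):  <0:coor t5 ->
19. deliver 0→3:  <3:part t3 ->
20. deliver 3→0:  nop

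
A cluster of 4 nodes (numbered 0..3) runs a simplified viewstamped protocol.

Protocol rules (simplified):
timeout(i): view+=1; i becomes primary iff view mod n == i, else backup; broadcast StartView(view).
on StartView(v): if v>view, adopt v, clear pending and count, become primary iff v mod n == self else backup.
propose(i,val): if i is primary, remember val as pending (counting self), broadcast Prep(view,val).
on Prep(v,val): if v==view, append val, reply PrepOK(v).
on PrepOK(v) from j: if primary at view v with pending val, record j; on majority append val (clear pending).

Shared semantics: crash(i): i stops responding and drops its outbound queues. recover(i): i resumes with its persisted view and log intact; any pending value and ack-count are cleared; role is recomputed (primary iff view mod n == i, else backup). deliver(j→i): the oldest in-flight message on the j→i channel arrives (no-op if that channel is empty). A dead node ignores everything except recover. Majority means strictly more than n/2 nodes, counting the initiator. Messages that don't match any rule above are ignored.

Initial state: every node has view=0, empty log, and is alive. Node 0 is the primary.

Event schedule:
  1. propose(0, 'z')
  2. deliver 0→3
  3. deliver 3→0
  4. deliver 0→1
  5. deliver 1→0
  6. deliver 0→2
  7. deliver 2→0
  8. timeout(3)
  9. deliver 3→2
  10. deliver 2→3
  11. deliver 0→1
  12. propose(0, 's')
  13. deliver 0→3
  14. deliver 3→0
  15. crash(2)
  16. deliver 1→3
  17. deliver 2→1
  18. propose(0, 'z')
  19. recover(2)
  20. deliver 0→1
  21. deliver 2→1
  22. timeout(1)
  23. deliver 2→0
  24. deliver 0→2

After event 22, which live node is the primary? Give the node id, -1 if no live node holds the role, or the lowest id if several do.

1

after 1 — propose(0,'z'): ·
after 2 — deliver 0→3: n3:back/v0/[z]
after 3 — deliver 3→0: ·
after 4 — deliver 0→1: n1:back/v0/[z]
after 5 — deliver 1→0: n0:prim/v0/[z]
after 6 — deliver 0→2: n2:back/v0/[z]
after 7 — deliver 2→0: ·
after 8 — timeout(3): n3:back/v1/[z]
after 9 — deliver 3→2: n2:back/v1/[z]
after 10 — deliver 2→3: ·
after 11 — deliver 0→1: ·
after 12 — propose(0,'s'): ·
after 13 — deliver 0→3: ·
after 14 — deliver 3→0: n0:back/v1/[z]
after 15 — crash(2): n2:✗back/v1/[z]
after 16 — deliver 1→3: ·
after 17 — deliver 2→1: ·
after 18 — propose(0,'z'): ·
after 19 — recover(2): n2:back/v1/[z]
after 20 — deliver 0→1: n1:back/v0/[z,s]
after 21 — deliver 2→1: ·
after 22 — timeout(1): n1:prim/v1/[z,s]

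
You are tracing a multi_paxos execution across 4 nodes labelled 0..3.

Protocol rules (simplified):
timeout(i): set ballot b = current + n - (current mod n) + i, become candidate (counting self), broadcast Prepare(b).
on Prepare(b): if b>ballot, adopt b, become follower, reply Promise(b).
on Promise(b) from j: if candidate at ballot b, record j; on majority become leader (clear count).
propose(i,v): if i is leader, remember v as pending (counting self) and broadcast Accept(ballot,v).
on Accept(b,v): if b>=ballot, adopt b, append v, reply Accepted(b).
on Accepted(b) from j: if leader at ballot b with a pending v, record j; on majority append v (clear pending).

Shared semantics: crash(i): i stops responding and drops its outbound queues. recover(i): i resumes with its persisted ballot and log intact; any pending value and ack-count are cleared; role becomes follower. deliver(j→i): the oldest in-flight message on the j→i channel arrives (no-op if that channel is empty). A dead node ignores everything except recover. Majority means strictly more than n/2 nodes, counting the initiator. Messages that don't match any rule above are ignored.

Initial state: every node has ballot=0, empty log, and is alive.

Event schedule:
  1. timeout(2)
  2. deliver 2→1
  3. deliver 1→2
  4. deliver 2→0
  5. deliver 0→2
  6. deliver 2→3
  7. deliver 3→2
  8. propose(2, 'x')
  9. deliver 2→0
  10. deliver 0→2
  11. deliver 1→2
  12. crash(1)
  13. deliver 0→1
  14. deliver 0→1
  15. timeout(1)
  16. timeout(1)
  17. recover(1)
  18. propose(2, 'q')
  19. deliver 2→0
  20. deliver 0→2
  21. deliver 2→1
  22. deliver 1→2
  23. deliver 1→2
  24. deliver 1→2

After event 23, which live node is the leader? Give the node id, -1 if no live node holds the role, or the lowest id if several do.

2

1. timeout(2):  <2:cand b6 ->
2. deliver 2→1:  <1:foll b6 ->
3. deliver 1→2:  nop
4. deliver 2→0:  <0:foll b6 ->
5. deliver 0→2:  <2:lead b6 ->
6. deliver 2→3:  <3:foll b6 ->
7. deliver 3→2:  nop
8. propose(2,'x'):  nop
9. deliver 2→0:  <0:foll b6 x>
10. deliver 0→2:  nop
11. deliver 1→2:  nop
12. crash(1):  <1:✗foll b6 ->
13. deliver 0→1:  nop
14. deliver 0→1:  nop
15. timeout(1):  nop
16. timeout(1):  nop
17. recover(1):  <1:foll b6 ->
18. propose(2,'q'):  nop
19. deliver 2→0:  <0:foll b6 x,q>
20. deliver 0→2:  nop
21. deliver 2→1:  <1:foll b6 x>
22. deliver 1→2:  <2:lead b6 q>
23. deliver 1→2:  nop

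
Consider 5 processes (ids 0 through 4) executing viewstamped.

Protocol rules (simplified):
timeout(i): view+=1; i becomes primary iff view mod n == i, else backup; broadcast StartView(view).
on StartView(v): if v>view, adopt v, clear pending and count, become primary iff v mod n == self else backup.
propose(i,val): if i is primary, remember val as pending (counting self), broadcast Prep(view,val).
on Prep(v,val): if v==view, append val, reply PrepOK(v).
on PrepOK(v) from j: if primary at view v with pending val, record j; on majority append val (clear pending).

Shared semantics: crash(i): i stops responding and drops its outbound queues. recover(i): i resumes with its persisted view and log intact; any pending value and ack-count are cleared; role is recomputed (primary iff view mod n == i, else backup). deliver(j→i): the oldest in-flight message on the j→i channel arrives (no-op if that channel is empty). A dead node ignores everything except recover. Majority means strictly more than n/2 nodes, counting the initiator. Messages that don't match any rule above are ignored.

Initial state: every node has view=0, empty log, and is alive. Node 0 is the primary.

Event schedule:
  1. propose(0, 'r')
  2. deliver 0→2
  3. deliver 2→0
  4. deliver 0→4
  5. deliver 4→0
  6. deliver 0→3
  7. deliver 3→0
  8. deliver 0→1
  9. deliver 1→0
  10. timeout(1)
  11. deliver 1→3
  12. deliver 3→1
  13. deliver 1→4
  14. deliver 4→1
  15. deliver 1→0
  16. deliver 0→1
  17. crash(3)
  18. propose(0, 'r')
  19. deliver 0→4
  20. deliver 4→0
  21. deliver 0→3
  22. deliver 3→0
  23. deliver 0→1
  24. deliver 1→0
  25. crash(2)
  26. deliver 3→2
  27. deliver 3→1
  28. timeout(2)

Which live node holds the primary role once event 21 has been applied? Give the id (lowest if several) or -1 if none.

1

e1 propose(0,'r'): ·
e2 deliver 0→2: 2[back,v=0,r]
e3 deliver 2→0: ·
e4 deliver 0→4: 4[back,v=0,r]
e5 deliver 4→0: 0[prim,v=0,r]
e6 deliver 0→3: 3[back,v=0,r]
e7 deliver 3→0: ·
e8 deliver 0→1: 1[back,v=0,r]
e9 deliver 1→0: ·
e10 timeout(1): 1[prim,v=1,r]
e11 deliver 1→3: 3[back,v=1,r]
e12 deliver 3→1: ·
e13 deliver 1→4: 4[back,v=1,r]
e14 deliver 4→1: ·
e15 deliver 1→0: 0[back,v=1,r]
e16 deliver 0→1: ·
e17 crash(3): 3[✗back,v=1,r]
e18 propose(0,'r'): ·
e19 deliver 0→4: ·
e20 deliver 4→0: ·
e21 deliver 0→3: ·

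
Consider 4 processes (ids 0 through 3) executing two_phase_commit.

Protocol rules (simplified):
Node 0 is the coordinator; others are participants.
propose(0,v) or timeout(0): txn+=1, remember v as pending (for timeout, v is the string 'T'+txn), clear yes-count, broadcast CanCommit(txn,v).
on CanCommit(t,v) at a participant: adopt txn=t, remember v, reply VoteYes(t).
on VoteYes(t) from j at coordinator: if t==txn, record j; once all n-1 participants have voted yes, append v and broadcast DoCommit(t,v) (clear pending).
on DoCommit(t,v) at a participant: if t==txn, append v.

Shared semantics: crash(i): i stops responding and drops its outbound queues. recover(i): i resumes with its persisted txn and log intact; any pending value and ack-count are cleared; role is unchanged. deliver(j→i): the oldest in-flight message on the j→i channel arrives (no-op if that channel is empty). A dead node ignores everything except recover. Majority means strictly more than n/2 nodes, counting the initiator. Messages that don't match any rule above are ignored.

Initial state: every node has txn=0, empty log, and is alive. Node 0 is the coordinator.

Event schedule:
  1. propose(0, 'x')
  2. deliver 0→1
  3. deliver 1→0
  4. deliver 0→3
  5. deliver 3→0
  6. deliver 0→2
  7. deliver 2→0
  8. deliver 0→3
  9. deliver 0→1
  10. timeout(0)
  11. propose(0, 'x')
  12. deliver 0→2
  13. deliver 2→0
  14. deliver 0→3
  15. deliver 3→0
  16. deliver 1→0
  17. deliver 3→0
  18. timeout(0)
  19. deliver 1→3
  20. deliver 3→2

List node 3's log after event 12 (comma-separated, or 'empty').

x

e1 propose(0,'x'): 0[coor,t=1,-]
e2 deliver 0→1: 1[part,t=1,-]
e3 deliver 1→0: ·
e4 deliver 0→3: 3[part,t=1,-]
e5 deliver 3→0: ·
e6 deliver 0→2: 2[part,t=1,-]
e7 deliver 2→0: 0[coor,t=1,x]
e8 deliver 0→3: 3[part,t=1,x]
e9 deliver 0→1: 1[part,t=1,x]
e10 timeout(0): 0[coor,t=2,x]
e11 propose(0,'x'): 0[coor,t=3,x]
e12 deliver 0→2: 2[part,t=1,x]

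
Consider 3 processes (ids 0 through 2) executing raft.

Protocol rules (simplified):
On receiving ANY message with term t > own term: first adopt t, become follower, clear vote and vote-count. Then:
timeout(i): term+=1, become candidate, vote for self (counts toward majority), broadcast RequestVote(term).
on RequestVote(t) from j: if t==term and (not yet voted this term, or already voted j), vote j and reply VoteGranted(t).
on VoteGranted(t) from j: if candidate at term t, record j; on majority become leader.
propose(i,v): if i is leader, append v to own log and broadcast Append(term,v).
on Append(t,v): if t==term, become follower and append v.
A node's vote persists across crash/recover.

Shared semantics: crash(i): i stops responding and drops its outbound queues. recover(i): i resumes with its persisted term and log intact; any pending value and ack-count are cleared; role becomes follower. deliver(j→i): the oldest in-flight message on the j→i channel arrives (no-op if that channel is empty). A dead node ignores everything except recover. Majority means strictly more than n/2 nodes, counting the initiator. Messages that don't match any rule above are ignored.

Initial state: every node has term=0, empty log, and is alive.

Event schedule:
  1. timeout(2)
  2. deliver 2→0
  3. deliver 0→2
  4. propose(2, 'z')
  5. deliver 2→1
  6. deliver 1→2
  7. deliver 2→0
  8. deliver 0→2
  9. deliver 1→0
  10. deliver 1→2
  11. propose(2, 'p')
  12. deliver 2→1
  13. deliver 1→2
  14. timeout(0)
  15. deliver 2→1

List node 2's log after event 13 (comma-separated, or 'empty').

[1] timeout(2) → N2(cand t1 [-])
[2] deliver 2→0 → N0(foll t1 [-])
[3] deliver 0→2 → N2(lead t1 [-])
[4] propose(2,'z') → N2(lead t1 [z])
[5] deliver 2→1 → N1(foll t1 [-])
[6] deliver 1→2 → ∅
[7] deliver 2→0 → N0(foll t1 [z])
[8] deliver 0→2 → ∅
[9] deliver 1→0 → ∅
[10] deliver 1→2 → ∅
[11] propose(2,'p') → N2(lead t1 [z,p])
[12] deliver 2→1 → N1(foll t1 [z])
[13] deliver 1→2 → ∅

z,p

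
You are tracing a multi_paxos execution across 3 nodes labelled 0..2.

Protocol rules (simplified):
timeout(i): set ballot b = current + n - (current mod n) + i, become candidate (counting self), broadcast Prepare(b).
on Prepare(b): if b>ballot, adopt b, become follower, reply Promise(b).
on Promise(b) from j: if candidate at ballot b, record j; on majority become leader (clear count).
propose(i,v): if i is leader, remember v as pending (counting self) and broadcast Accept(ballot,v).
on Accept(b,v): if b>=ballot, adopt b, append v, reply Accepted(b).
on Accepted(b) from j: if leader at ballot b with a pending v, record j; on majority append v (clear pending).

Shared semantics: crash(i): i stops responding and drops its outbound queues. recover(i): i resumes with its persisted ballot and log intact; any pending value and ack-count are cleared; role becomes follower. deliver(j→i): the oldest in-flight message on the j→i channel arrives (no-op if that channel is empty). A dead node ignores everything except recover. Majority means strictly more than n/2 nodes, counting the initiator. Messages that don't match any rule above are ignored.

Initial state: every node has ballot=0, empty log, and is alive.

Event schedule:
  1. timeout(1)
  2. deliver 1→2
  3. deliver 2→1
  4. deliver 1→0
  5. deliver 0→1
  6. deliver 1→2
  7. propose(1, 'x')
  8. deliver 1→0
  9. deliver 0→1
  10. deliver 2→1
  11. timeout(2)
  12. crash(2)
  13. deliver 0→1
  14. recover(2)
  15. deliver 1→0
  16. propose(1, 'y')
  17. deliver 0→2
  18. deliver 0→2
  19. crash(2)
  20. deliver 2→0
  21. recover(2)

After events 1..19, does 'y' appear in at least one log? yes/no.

step 1 timeout(1): 1={cand,b=4,log=-}
step 2 deliver 1→2: 2={foll,b=4,log=-}
step 3 deliver 2→1: 1={lead,b=4,log=-}
step 4 deliver 1→0: 0={foll,b=4,log=-}
step 5 deliver 0→1: —
step 6 deliver 1→2: —
step 7 propose(1,'x'): —
step 8 deliver 1→0: 0={foll,b=4,log=x}
step 9 deliver 0→1: 1={lead,b=4,log=x}
step 10 deliver 2→1: —
step 11 timeout(2): 2={cand,b=8,log=-}
step 12 crash(2): 2={✗cand,b=8,log=-}
step 13 deliver 0→1: —
step 14 recover(2): 2={foll,b=8,log=-}
step 15 deliver 1→0: —
step 16 propose(1,'y'): —
step 17 deliver 0→2: —
step 18 deliver 0→2: —
step 19 crash(2): 2={✗foll,b=8,log=-}

no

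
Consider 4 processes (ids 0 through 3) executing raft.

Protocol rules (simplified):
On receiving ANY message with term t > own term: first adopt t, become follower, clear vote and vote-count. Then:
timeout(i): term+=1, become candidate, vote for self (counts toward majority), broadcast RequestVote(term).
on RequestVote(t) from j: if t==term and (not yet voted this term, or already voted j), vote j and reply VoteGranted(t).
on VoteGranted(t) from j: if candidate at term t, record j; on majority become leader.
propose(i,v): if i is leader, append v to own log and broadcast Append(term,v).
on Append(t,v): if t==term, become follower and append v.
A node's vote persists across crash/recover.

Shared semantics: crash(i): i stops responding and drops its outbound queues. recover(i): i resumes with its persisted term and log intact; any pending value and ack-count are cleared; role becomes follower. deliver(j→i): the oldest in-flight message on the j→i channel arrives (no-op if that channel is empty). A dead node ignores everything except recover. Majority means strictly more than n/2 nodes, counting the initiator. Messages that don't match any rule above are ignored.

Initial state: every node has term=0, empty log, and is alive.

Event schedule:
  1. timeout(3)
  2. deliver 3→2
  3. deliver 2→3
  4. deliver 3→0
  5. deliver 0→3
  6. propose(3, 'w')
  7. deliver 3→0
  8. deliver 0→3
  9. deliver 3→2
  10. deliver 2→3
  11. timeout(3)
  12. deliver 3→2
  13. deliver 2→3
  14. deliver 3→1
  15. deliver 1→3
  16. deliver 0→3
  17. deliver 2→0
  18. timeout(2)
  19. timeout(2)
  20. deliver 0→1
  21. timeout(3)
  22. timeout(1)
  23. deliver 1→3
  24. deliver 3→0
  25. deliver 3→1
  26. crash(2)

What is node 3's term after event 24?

3

1. timeout(3):  <3:cand t1 ->
2. deliver 3→2:  <2:foll t1 ->
3. deliver 2→3:  nop
4. deliver 3→0:  <0:foll t1 ->
5. deliver 0→3:  <3:lead t1 ->
6. propose(3,'w'):  <3:lead t1 w>
7. deliver 3→0:  <0:foll t1 w>
8. deliver 0→3:  nop
9. deliver 3→2:  <2:foll t1 w>
10. deliver 2→3:  nop
11. timeout(3):  <3:cand t2 w>
12. deliver 3→2:  <2:foll t2 w>
13. deliver 2→3:  nop
14. deliver 3→1:  <1:foll t1 ->
15. deliver 1→3:  nop
16. deliver 0→3:  nop
17. deliver 2→0:  nop
18. timeout(2):  <2:cand t3 w>
19. timeout(2):  <2:cand t4 w>
20. deliver 0→1:  nop
21. timeout(3):  <3:cand t3 w>
22. timeout(1):  <1:cand t2 ->
23. deliver 1→3:  nop
24. deliver 3→0:  <0:foll t2 w>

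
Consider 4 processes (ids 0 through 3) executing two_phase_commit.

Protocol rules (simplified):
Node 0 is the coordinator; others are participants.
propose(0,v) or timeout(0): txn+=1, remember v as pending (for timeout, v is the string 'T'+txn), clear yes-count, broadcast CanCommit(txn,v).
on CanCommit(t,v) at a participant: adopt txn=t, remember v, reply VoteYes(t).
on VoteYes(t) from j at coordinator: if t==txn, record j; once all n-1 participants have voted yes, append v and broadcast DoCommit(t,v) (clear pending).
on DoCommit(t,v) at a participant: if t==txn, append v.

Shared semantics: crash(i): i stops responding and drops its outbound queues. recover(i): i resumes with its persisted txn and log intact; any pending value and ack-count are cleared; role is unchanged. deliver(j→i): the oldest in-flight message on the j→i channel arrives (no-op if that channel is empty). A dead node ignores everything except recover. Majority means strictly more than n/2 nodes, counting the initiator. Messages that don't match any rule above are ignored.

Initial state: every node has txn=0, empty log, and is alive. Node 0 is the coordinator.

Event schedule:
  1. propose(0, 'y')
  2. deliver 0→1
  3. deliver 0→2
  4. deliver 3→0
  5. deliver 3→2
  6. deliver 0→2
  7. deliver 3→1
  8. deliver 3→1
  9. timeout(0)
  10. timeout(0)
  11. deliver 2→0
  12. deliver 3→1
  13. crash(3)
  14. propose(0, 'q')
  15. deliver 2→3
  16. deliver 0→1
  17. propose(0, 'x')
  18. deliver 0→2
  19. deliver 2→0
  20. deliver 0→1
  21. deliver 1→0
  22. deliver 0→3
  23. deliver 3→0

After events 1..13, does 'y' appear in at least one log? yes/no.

no

after 1 — propose(0,'y'): n0:coor/t1/[-]
after 2 — deliver 0→1: n1:part/t1/[-]
after 3 — deliver 0→2: n2:part/t1/[-]
after 4 — deliver 3→0: ·
after 5 — deliver 3→2: ·
after 6 — deliver 0→2: ·
after 7 — deliver 3→1: ·
after 8 — deliver 3→1: ·
after 9 — timeout(0): n0:coor/t2/[-]
after 10 — timeout(0): n0:coor/t3/[-]
after 11 — deliver 2→0: ·
after 12 — deliver 3→1: ·
after 13 — crash(3): n3:✗part/t0/[-]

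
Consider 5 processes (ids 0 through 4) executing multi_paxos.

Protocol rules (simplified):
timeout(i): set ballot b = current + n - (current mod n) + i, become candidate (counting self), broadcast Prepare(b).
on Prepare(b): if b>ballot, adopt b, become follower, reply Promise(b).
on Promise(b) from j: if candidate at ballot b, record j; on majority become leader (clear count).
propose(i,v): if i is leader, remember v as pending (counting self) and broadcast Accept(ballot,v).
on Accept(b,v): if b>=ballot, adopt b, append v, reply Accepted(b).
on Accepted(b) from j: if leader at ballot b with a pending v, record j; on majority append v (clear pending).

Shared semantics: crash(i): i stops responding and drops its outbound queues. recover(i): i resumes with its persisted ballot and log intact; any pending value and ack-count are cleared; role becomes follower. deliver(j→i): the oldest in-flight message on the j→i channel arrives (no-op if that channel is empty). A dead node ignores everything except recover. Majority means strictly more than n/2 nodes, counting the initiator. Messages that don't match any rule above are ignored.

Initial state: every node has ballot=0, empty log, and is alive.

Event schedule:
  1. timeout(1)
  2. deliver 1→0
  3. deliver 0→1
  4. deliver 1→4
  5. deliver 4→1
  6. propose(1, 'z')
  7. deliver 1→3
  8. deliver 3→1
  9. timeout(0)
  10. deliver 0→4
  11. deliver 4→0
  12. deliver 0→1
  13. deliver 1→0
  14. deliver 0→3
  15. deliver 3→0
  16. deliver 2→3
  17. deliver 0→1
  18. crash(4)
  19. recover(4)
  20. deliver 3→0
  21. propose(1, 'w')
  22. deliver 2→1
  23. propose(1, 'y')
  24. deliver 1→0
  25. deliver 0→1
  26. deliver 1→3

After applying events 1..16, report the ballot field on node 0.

[1] timeout(1) → N1(cand b6 [-])
[2] deliver 1→0 → N0(foll b6 [-])
[3] deliver 0→1 → ∅
[4] deliver 1→4 → N4(foll b6 [-])
[5] deliver 4→1 → N1(lead b6 [-])
[6] propose(1,'z') → ∅
[7] deliver 1→3 → N3(foll b6 [-])
[8] deliver 3→1 → ∅
[9] timeout(0) → N0(cand b10 [-])
[10] deliver 0→4 → N4(foll b10 [-])
[11] deliver 4→0 → ∅
[12] deliver 0→1 → N1(foll b10 [-])
[13] deliver 1→0 → ∅
[14] deliver 0→3 → N3(foll b10 [-])
[15] deliver 3→0 → N0(lead b10 [-])
[16] deliver 2→3 → ∅

10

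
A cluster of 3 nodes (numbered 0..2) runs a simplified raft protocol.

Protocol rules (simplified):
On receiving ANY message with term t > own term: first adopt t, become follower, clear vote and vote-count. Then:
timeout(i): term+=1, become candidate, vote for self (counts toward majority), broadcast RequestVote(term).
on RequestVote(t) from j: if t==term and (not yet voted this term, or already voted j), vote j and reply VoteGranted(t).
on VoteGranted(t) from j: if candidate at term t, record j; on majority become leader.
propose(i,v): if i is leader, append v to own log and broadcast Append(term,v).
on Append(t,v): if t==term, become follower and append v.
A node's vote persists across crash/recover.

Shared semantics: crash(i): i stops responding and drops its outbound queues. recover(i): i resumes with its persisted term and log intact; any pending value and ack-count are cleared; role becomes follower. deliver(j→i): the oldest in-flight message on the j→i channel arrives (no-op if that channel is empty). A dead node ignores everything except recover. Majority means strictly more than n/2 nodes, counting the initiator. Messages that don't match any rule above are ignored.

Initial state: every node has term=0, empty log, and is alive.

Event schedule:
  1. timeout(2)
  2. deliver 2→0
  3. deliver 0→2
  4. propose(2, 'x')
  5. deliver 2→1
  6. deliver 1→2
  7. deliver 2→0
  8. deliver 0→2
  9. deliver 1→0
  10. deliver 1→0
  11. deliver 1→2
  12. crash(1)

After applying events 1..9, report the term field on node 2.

1

step 1 timeout(2): 2={cand,t=1,log=-}
step 2 deliver 2→0: 0={foll,t=1,log=-}
step 3 deliver 0→2: 2={lead,t=1,log=-}
step 4 propose(2,'x'): 2={lead,t=1,log=x}
step 5 deliver 2→1: 1={foll,t=1,log=-}
step 6 deliver 1→2: —
step 7 deliver 2→0: 0={foll,t=1,log=x}
step 8 deliver 0→2: —
step 9 deliver 1→0: —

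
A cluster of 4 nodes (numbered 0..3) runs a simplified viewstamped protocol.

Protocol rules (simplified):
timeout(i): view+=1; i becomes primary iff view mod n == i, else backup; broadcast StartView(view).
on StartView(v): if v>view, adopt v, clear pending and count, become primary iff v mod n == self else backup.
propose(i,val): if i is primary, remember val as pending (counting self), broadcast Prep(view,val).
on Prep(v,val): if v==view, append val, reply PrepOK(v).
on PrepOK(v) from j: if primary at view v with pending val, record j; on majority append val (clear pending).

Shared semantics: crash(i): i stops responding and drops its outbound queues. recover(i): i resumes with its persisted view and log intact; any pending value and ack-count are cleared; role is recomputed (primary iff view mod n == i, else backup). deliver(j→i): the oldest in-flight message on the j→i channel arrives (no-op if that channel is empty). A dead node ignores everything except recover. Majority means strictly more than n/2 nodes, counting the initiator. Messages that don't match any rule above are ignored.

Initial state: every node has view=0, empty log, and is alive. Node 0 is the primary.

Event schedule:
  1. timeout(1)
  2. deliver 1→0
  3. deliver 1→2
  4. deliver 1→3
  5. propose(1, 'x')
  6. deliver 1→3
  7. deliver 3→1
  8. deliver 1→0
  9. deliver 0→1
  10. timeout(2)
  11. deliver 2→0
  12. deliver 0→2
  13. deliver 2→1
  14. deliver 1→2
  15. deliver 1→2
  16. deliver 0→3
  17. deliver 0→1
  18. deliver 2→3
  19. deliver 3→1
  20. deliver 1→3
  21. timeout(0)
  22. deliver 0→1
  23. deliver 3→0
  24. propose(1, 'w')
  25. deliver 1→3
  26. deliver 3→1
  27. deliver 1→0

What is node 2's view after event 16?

after 1 — timeout(1): n1:prim/v1/[-]
after 2 — deliver 1→0: n0:back/v1/[-]
after 3 — deliver 1→2: n2:back/v1/[-]
after 4 — deliver 1→3: n3:back/v1/[-]
after 5 — propose(1,'x'): ·
after 6 — deliver 1→3: n3:back/v1/[x]
after 7 — deliver 3→1: ·
after 8 — deliver 1→0: n0:back/v1/[x]
after 9 — deliver 0→1: n1:prim/v1/[x]
after 10 — timeout(2): n2:prim/v2/[-]
after 11 — deliver 2→0: n0:back/v2/[x]
after 12 — deliver 0→2: ·
after 13 — deliver 2→1: n1:back/v2/[x]
after 14 — deliver 1→2: ·
after 15 — deliver 1→2: ·
after 16 — deliver 0→3: ·

2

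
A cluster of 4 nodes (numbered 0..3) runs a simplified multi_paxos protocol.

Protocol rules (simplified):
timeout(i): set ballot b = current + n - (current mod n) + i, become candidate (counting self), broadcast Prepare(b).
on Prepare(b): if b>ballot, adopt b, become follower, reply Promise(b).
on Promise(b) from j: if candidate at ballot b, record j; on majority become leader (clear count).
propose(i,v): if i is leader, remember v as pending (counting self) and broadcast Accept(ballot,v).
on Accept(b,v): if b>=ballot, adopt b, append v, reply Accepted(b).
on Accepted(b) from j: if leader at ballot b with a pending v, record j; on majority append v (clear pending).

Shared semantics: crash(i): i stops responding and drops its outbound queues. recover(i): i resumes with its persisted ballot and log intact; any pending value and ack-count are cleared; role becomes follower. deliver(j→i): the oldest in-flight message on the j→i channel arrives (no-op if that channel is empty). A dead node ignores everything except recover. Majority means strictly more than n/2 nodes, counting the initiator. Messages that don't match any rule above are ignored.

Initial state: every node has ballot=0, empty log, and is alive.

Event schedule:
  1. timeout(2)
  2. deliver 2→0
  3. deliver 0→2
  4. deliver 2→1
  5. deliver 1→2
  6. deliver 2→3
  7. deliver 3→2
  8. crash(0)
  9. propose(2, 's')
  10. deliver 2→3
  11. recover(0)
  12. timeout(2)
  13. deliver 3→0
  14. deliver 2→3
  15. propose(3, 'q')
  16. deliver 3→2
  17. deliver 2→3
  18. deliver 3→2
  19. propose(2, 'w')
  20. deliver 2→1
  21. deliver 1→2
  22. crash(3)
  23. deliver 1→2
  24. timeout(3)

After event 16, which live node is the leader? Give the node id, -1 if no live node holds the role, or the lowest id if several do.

-1

1. timeout(2):  <2:cand b6 ->
2. deliver 2→0:  <0:foll b6 ->
3. deliver 0→2:  nop
4. deliver 2→1:  <1:foll b6 ->
5. deliver 1→2:  <2:lead b6 ->
6. deliver 2→3:  <3:foll b6 ->
7. deliver 3→2:  nop
8. crash(0):  <0:✗foll b6 ->
9. propose(2,'s'):  nop
10. deliver 2→3:  <3:foll b6 s>
11. recover(0):  <0:foll b6 ->
12. timeout(2):  <2:cand b10 ->
13. deliver 3→0:  nop
14. deliver 2→3:  <3:foll b10 s>
15. propose(3,'q'):  nop
16. deliver 3→2:  nop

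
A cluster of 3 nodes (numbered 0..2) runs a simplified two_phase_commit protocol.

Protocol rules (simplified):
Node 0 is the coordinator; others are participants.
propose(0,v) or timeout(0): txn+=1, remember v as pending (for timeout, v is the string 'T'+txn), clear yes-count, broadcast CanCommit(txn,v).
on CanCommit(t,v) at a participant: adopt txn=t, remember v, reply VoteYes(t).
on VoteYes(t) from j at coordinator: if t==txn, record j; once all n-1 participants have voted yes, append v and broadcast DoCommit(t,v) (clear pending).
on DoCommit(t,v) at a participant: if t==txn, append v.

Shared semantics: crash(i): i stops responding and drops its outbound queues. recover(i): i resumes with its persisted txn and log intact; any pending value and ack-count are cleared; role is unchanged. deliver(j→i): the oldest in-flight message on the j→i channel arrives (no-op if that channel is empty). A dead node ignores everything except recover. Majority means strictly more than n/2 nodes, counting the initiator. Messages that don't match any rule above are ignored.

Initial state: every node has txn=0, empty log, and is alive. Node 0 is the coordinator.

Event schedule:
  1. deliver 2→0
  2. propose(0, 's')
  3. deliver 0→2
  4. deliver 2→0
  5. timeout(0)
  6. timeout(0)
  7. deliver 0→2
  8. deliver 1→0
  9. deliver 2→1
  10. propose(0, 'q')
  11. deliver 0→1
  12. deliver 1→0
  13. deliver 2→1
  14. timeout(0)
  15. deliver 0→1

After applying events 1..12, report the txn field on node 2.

after 1 — deliver 2→0: ·
after 2 — propose(0,'s'): n0:coor/t1/[-]
after 3 — deliver 0→2: n2:part/t1/[-]
after 4 — deliver 2→0: ·
after 5 — timeout(0): n0:coor/t2/[-]
after 6 — timeout(0): n0:coor/t3/[-]
after 7 — deliver 0→2: n2:part/t2/[-]
after 8 — deliver 1→0: ·
after 9 — deliver 2→1: ·
after 10 — propose(0,'q'): n0:coor/t4/[-]
after 11 — deliver 0→1: n1:part/t1/[-]
after 12 — deliver 1→0: ·

2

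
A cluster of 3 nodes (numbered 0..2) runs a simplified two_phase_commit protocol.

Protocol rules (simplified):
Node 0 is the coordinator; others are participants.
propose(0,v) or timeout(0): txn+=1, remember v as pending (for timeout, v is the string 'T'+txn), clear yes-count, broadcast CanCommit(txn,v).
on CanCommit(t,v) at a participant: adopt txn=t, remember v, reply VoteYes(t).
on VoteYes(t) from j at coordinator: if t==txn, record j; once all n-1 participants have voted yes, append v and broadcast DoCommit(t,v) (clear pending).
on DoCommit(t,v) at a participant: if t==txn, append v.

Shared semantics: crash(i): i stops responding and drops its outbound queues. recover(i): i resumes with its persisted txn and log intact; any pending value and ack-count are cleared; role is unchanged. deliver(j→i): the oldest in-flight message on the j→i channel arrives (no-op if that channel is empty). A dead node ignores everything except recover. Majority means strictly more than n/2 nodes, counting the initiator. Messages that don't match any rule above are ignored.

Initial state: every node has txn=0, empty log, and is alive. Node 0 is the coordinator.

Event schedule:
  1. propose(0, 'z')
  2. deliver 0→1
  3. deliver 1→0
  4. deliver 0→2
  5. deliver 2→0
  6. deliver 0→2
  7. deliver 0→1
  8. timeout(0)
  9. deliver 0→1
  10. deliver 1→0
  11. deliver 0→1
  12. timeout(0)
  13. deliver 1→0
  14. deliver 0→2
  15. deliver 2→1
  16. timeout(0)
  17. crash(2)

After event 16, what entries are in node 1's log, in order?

z

[1] propose(0,'z') → N0(coor t1 [-])
[2] deliver 0→1 → N1(part t1 [-])
[3] deliver 1→0 → ∅
[4] deliver 0→2 → N2(part t1 [-])
[5] deliver 2→0 → N0(coor t1 [z])
[6] deliver 0→2 → N2(part t1 [z])
[7] deliver 0→1 → N1(part t1 [z])
[8] timeout(0) → N0(coor t2 [z])
[9] deliver 0→1 → N1(part t2 [z])
[10] deliver 1→0 → ∅
[11] deliver 0→1 → ∅
[12] timeout(0) → N0(coor t3 [z])
[13] deliver 1→0 → ∅
[14] deliver 0→2 → N2(part t2 [z])
[15] deliver 2→1 → ∅
[16] timeout(0) → N0(coor t4 [z])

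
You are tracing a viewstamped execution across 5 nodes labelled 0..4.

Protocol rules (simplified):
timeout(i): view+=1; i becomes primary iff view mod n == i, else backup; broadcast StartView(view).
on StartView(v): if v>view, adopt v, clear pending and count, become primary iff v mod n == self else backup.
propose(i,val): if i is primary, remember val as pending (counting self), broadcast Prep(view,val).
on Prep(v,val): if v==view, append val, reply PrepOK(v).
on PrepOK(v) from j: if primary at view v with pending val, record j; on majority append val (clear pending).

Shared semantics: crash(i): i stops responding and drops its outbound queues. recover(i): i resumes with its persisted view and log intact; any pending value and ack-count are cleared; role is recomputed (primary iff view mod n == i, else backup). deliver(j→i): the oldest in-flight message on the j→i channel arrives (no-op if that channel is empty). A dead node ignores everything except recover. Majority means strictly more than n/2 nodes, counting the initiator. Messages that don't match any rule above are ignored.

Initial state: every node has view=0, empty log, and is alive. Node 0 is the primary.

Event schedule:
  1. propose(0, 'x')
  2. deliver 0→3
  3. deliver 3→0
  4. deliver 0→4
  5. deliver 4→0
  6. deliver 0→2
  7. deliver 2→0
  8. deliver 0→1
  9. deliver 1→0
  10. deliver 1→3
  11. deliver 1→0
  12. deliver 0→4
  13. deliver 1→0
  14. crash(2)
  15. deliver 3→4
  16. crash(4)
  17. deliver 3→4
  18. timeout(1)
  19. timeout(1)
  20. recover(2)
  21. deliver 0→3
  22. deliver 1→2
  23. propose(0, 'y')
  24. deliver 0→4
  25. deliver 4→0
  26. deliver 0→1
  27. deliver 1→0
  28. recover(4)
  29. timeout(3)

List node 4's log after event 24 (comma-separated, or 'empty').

step 1 propose(0,'x'): —
step 2 deliver 0→3: 3={back,v=0,log=x}
step 3 deliver 3→0: —
step 4 deliver 0→4: 4={back,v=0,log=x}
step 5 deliver 4→0: 0={prim,v=0,log=x}
step 6 deliver 0→2: 2={back,v=0,log=x}
step 7 deliver 2→0: —
step 8 deliver 0→1: 1={back,v=0,log=x}
step 9 deliver 1→0: —
step 10 deliver 1→3: —
step 11 deliver 1→0: —
step 12 deliver 0→4: —
step 13 deliver 1→0: —
step 14 crash(2): 2={✗back,v=0,log=x}
step 15 deliver 3→4: —
step 16 crash(4): 4={✗back,v=0,log=x}
step 17 deliver 3→4: —
step 18 timeout(1): 1={prim,v=1,log=x}
step 19 timeout(1): 1={back,v=2,log=x}
step 20 recover(2): 2={back,v=0,log=x}
step 21 deliver 0→3: —
step 22 deliver 1→2: 2={back,v=1,log=x}
step 23 propose(0,'y'): —
step 24 deliver 0→4: —

x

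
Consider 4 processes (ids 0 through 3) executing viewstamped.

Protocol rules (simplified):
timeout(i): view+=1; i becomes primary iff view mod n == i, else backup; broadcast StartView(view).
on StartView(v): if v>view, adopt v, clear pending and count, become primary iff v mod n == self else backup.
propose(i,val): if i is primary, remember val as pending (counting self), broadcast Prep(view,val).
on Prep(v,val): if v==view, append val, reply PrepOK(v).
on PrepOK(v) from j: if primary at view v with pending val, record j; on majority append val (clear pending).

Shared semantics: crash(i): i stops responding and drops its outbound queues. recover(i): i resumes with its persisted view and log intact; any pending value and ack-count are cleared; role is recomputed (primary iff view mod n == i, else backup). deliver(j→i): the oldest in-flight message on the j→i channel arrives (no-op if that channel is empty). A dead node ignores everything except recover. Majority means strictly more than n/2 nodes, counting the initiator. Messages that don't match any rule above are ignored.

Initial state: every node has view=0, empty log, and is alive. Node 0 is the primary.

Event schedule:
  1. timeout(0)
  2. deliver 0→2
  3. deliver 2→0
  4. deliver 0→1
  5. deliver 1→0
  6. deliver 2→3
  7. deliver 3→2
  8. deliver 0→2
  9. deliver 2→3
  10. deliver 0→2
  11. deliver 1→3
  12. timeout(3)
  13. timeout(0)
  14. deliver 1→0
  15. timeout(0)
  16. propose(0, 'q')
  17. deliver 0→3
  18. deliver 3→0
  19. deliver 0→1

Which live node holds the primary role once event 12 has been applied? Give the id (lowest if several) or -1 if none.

1

1. timeout(0):  <0:back v1 ->
2. deliver 0→2:  <2:back v1 ->
3. deliver 2→0:  nop
4. deliver 0→1:  <1:prim v1 ->
5. deliver 1→0:  nop
6. deliver 2→3:  nop
7. deliver 3→2:  nop
8. deliver 0→2:  nop
9. deliver 2→3:  nop
10. deliver 0→2:  nop
11. deliver 1→3:  nop
12. timeout(3):  <3:back v1 ->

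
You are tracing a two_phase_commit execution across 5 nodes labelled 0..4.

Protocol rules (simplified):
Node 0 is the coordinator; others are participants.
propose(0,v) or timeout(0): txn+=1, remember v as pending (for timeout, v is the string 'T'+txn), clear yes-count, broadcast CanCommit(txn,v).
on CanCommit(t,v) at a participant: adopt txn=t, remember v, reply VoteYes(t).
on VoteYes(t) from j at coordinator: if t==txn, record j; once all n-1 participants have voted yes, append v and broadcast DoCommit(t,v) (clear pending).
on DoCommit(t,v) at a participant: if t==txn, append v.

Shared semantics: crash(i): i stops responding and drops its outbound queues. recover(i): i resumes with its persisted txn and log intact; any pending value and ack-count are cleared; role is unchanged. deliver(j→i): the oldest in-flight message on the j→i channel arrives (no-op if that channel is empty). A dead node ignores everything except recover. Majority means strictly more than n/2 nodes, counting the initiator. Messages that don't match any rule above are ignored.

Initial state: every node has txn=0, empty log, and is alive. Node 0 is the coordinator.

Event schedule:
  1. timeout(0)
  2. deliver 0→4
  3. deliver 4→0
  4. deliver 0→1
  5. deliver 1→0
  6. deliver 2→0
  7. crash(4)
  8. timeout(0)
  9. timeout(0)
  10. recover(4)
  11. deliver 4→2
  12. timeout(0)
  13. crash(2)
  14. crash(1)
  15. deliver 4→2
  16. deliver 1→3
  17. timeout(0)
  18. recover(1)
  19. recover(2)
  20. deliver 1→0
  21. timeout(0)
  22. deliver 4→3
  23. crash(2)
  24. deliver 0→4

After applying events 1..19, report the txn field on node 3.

step 1 timeout(0): 0={coor,t=1,log=-}
step 2 deliver 0→4: 4={part,t=1,log=-}
step 3 deliver 4→0: —
step 4 deliver 0→1: 1={part,t=1,log=-}
step 5 deliver 1→0: —
step 6 deliver 2→0: —
step 7 crash(4): 4={✗part,t=1,log=-}
step 8 timeout(0): 0={coor,t=2,log=-}
step 9 timeout(0): 0={coor,t=3,log=-}
step 10 recover(4): 4={part,t=1,log=-}
step 11 deliver 4→2: —
step 12 timeout(0): 0={coor,t=4,log=-}
step 13 crash(2): 2={✗part,t=0,log=-}
step 14 crash(1): 1={✗part,t=1,log=-}
step 15 deliver 4→2: —
step 16 deliver 1→3: —
step 17 timeout(0): 0={coor,t=5,log=-}
step 18 recover(1): 1={part,t=1,log=-}
step 19 recover(2): 2={part,t=0,log=-}

0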